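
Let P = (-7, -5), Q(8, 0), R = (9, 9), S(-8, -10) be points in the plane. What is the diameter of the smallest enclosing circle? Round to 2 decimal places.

25.50

By Welzl's lemma the MEC is supported by two points (diametrically opposite) or three points (on a circumcircle).
The farthest pair is R–S with squared distance 650. The circle on this segment as diameter has centre (0.5, -0.5) and r² = 650/4 = 162.5.
Check P: distance² to centre = 76.5 ≤ 162.5, so it lies inside.
All remaining points lie in this disk, and no smaller disk contains both endpoints, so this is the minimum enclosing circle.
Diameter = 2r = 2√(162.5) ≈ 25.50.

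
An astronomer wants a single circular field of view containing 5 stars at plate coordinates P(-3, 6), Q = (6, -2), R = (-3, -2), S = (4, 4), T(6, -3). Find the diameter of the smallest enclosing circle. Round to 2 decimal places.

12.73

The minimum enclosing circle of a finite set is fixed by two of the points (as a diameter) or three (as a circumcircle).
The farthest pair is P–T with squared distance 162. The circle on this segment as diameter has centre (1.5, 1.5) and r² = 162/4 = 40.5.
Check Q: distance² to centre = 32.5 ≤ 40.5, so it lies inside.
All remaining points lie in this disk, and no smaller disk contains both endpoints, so this is the minimum enclosing circle.
Diameter = 2r = 2√(40.5) ≈ 12.73.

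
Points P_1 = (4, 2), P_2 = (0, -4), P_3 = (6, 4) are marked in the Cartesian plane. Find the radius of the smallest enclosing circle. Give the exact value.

Side lengths²: P_1P_2² = 52, P_1P_3² = 8, P_2P_3² = 100.
Since P_2P_3² = 100 ≥ 52 + 8 = 60, the angle opposite P_2P_3 is not acute, so the smallest enclosing circle has P_2P_3 as diameter.
Centre = midpoint of P_2P_3 = (3, 0), r² = 100/4 = 25.
r = √25 = 5.

5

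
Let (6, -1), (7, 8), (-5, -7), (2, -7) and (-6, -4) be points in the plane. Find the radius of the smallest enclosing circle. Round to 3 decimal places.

9.605

The minimum enclosing circle of a finite set is fixed by two of the points (as a diameter) or three (as a circumcircle).
The farthest pair is (7, 8)–(-5, -7) with squared distance 369. The circle on this segment as diameter has centre (1, 0.5) and r² = 369/4 = 92.25.
Check (6, -1): distance² to centre = 27.25 ≤ 92.25, so it lies inside.
All remaining points lie in this disk, and no smaller disk contains both endpoints, so this is the minimum enclosing circle.
r = √(92.25) ≈ 9.605.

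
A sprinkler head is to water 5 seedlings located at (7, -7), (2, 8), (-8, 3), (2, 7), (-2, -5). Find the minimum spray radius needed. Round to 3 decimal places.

9.105

By Welzl's lemma the MEC is supported by two points (diametrically opposite) or three points (on a circumcircle).
The minimum enclosing circle is determined by three boundary points: (7, -7), (2, 8), (-8, 3).
Their circumcentre is (3/14, -13/14) with r² = 8125/98.
The farthest remaining point (2, 7) is at distance² 6473/98 ≤ 8125/98.
r = √(8125/98) ≈ 9.105.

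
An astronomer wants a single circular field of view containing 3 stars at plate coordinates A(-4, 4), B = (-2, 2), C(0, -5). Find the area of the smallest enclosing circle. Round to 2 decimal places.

76.18

Side lengths²: AB² = 8, AC² = 97, BC² = 53.
Since AC² = 97 ≥ 53 + 8 = 61, the angle opposite AC is not acute, so the smallest enclosing circle has AC as diameter.
Centre = midpoint of AC = (-2, -0.5), r² = 97/4 = 24.25.
Area = π·r² = π·24.25 ≈ 76.18.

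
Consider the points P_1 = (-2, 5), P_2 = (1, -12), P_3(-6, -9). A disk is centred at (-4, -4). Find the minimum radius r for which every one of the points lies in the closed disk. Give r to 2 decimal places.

The required radius is the distance from (-4, -4) to the farthest point.
Squared distances: 85, 89, 29.
Maximum is 89, attained at P_2.
r = √89 ≈ 9.43.

9.43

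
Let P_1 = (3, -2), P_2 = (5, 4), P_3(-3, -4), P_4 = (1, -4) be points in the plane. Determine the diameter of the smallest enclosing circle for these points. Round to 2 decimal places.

The minimum enclosing circle of a finite set is fixed by two of the points (as a diameter) or three (as a circumcircle).
The farthest pair is P_2–P_3 with squared distance 128. The circle on this segment as diameter has centre (1, 0) and r² = 128/4 = 32.
Check P_1: distance² to centre = 8 ≤ 32, so it lies inside.
All remaining points lie in this disk, and no smaller disk contains both endpoints, so this is the minimum enclosing circle.
Diameter = 2r = 2√32 ≈ 11.31.

11.31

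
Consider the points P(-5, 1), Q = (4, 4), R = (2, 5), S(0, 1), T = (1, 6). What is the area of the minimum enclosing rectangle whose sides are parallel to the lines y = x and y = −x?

In coordinates u = x + y, v = x − y the rectangle is axis-aligned; the map (x,y)→(u,v) scales areas by 2.
u-values: -4, 8, 7, 1, 7; range = 8 − (-4) = 12.
v-values: -6, 0, -3, -1, -5; range = 0 − (-6) = 6.
Area = (12 × 6) / 2 = 36.

36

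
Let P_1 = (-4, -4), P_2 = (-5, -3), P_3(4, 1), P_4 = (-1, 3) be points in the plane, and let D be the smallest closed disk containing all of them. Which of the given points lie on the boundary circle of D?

The farthest pair is P_2–P_3 with squared distance 97. The circle on this segment as diameter has centre (-0.5, -1) and r² = 97/4 = 24.25.
Check P_1: distance² to centre = 21.25 ≤ 24.25, so it lies inside.
All remaining points lie in this disk, and no smaller disk contains both endpoints, so this is the minimum enclosing circle.
The points at distance exactly r from the centre are P_2, P_3 — 2 points.

P_2, P_3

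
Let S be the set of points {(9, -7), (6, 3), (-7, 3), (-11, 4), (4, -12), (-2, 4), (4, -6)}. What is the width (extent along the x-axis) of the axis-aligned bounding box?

20

max x = 9, min x = -11, so width = 20.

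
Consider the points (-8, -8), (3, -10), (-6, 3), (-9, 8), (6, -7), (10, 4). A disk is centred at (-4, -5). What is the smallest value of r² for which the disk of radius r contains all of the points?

277

The required radius is the distance from (-4, -5) to the farthest point.
Squared distances: 25, 74, 68, 194, 104, 277.
Maximum is 277, attained at (10, 4).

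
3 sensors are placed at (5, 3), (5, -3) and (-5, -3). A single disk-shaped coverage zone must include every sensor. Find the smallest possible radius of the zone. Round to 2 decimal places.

Call the three points A, B, C in the order given.
Side lengths²: AB² = 36, AC² = 136, BC² = 100.
Since AC² = 136 ≥ 100 + 36 = 136, the angle opposite AC is not acute, so the smallest enclosing circle has AC as diameter.
Centre = midpoint of AC = (0, 0), r² = 136/4 = 34.
r = √34 ≈ 5.83.

5.83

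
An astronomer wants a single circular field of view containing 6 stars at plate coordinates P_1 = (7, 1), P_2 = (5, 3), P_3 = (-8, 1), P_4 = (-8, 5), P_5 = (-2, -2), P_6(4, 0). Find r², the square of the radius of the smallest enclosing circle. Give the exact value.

60.25

The minimum enclosing circle of a finite set is fixed by two of the points (as a diameter) or three (as a circumcircle).
The farthest pair is P_1–P_4 with squared distance 241. The circle on this segment as diameter has centre (-0.5, 3) and r² = 241/4 = 60.25.
Check P_2: distance² to centre = 30.25 ≤ 60.25, so it lies inside.
All remaining points lie in this disk, and no smaller disk contains both endpoints, so this is the minimum enclosing circle.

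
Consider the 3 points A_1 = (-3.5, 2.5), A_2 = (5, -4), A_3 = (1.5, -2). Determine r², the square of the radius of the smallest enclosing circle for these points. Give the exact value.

28.625

Side lengths²: A_1A_2² = 114.5, A_1A_3² = 45.25, A_2A_3² = 16.25.
Since A_1A_2² = 114.5 ≥ 45.25 + 16.25 = 61.5, the angle opposite A_1A_2 is not acute, so the smallest enclosing circle has A_1A_2 as diameter.
Centre = midpoint of A_1A_2 = (0.75, -0.75), r² = 114.5/4 = 28.625.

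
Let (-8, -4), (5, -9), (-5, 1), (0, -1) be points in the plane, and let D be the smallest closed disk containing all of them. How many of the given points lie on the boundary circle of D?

A smallest enclosing disk is always determined by at most three of the input points on its boundary.
The minimum enclosing circle is determined by three boundary points: (-8, -4), (5, -9), (-5, 1).
Their circumcentre is (-0.875, -4.875) with r² = 51.53125.
The farthest remaining point (0, -1) is at distance² 15.78125 ≤ 51.53125.
The points at distance exactly r from the centre are (-8, -4), (5, -9), (-5, 1) — 3 points.

3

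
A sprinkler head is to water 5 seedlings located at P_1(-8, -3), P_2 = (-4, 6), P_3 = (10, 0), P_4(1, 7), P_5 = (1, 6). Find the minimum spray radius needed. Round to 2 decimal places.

The farthest pair is P_1–P_3 with squared distance 333. The circle on this segment as diameter has centre (1, -1.5) and r² = 333/4 = 83.25.
Check P_2: distance² to centre = 81.25 ≤ 83.25, so it lies inside.
All remaining points lie in this disk, and no smaller disk contains both endpoints, so this is the minimum enclosing circle.
r = √(83.25) ≈ 9.12.

9.12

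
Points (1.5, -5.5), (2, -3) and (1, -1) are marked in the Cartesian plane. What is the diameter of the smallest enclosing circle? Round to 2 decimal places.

4.53

Call the three points A, B, C in the order given.
Side lengths²: AB² = 6.5, AC² = 20.5, BC² = 5.
Since AC² = 20.5 ≥ 6.5 + 5 = 11.5, the angle opposite AC is not acute, so the smallest enclosing circle has AC as diameter.
Centre = midpoint of AC = (1.25, -3.25), r² = 20.5/4 = 5.125.
Diameter = 2r = 2√(5.125) ≈ 4.53.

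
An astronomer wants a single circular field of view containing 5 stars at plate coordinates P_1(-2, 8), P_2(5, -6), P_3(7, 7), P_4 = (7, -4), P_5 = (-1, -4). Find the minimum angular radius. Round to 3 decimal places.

7.833

The minimum enclosing circle is determined by three boundary points: P_1, P_2, P_3.
Their circumcentre is (61/34, 39/34) with r² = 35465/578.
The farthest remaining point P_4 is at distance² 30977/578 ≤ 35465/578.
r = √(35465/578) ≈ 7.833.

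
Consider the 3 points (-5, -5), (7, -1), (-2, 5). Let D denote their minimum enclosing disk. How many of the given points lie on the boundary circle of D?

3

Call the three points A, B, C in the order given.
Side lengths²: AB² = 160, AC² = 109, BC² = 117.
Since AB² = 160 < 117 + 109 = 226, the triangle is acute, so the smallest enclosing circle is the circumcircle.
Circumcentre = (7/18, -7/6), r² = 7085/162.
The points at distance exactly r from the centre are (-5, -5), (7, -1), (-2, 5) — 3 points.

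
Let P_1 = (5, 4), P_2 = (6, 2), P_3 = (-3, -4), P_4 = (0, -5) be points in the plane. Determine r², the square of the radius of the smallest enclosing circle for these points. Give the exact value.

32

By Welzl's lemma the MEC is supported by two points (diametrically opposite) or three points (on a circumcircle).
The farthest pair is P_1–P_3 with squared distance 128. The circle on this segment as diameter has centre (1, 0) and r² = 128/4 = 32.
Check P_2: distance² to centre = 29 ≤ 32, so it lies inside.
All remaining points lie in this disk, and no smaller disk contains both endpoints, so this is the minimum enclosing circle.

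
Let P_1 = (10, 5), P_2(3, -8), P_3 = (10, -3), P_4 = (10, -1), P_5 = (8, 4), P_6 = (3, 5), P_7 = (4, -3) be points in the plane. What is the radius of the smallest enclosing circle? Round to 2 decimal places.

A smallest enclosing disk is always determined by at most three of the input points on its boundary.
The farthest pair is P_1–P_2 with squared distance 218. The circle on this segment as diameter has centre (6.5, -1.5) and r² = 218/4 = 54.5.
Check P_3: distance² to centre = 14.5 ≤ 54.5, so it lies inside.
All remaining points lie in this disk, and no smaller disk contains both endpoints, so this is the minimum enclosing circle.
r = √(54.5) ≈ 7.38.

7.38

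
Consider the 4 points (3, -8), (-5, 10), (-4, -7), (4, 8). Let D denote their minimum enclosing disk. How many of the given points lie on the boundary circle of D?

By Welzl's lemma the MEC is supported by two points (diametrically opposite) or three points (on a circumcircle).
The farthest pair is (3, -8)–(-5, 10) with squared distance 388. The circle on this segment as diameter has centre (-1, 1) and r² = 388/4 = 97.
Check (-4, -7): distance² to centre = 73 ≤ 97, so it lies inside.
All remaining points lie in this disk, and no smaller disk contains both endpoints, so this is the minimum enclosing circle.
The points at distance exactly r from the centre are (3, -8), (-5, 10) — 2 points.

2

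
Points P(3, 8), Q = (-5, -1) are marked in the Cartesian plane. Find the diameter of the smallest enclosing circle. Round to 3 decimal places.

12.042

The smallest circle enclosing two points has them as diameter endpoints.
Centre = midpoint = (-1, 3.5); r² = |PQ|²/4 = 145/4 = 36.25.
Diameter = 2r = 2√(36.25) ≈ 12.042.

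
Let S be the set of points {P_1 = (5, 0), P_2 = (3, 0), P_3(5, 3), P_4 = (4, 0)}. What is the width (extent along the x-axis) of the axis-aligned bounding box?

2

max x = 5, min x = 3, so width = 2.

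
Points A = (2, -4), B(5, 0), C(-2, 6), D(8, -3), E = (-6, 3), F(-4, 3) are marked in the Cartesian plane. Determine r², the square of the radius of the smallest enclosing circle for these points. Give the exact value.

58

The minimum enclosing circle of a finite set is fixed by two of the points (as a diameter) or three (as a circumcircle).
The farthest pair is D–E with squared distance 232. The circle on this segment as diameter has centre (1, 0) and r² = 232/4 = 58.
Check A: distance² to centre = 17 ≤ 58, so it lies inside.
All remaining points lie in this disk, and no smaller disk contains both endpoints, so this is the minimum enclosing circle.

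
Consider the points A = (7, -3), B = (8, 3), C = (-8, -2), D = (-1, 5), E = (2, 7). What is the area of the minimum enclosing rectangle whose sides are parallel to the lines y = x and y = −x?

168

In coordinates u = x + y, v = x − y the rectangle is axis-aligned; the map (x,y)→(u,v) scales areas by 2.
u-values: 4, 11, -10, 4, 9; range = 11 − (-10) = 21.
v-values: 10, 5, -6, -6, -5; range = 10 − (-6) = 16.
Area = (21 × 16) / 2 = 168.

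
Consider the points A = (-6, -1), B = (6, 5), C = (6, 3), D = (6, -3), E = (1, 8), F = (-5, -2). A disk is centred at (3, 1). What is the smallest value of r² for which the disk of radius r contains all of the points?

The required radius is the distance from (3, 1) to the farthest point.
Squared distances: 85, 25, 13, 25, 53, 73.
Maximum is 85, attained at A.

85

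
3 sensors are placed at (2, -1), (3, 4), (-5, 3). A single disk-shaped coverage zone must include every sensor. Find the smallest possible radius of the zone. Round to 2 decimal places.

4.25

Call the three points A, B, C in the order given.
Side lengths²: AB² = 26, AC² = 65, BC² = 65.
Since BC² = 65 < 65 + 26 = 91, the triangle is acute, so the smallest enclosing circle is the circumcircle.
Circumcentre = (-5/6, 13/6), r² = 325/18.
r = √(325/18) ≈ 4.25.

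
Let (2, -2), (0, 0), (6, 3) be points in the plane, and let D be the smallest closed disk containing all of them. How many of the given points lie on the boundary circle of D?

Call the three points A, B, C in the order given.
Side lengths²: AB² = 8, AC² = 41, BC² = 45.
Since BC² = 45 < 41 + 8 = 49, the triangle is acute, so the smallest enclosing circle is the circumcircle.
Circumcentre = (19/6, 7/6), r² = 205/18.
The points at distance exactly r from the centre are (2, -2), (0, 0), (6, 3) — 3 points.

3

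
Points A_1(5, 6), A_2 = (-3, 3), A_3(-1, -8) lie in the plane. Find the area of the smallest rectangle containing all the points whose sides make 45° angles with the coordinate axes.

130

In coordinates u = x + y, v = x − y the rectangle is axis-aligned; the map (x,y)→(u,v) scales areas by 2.
u-values: 11, 0, -9; range = 11 − (-9) = 20.
v-values: -1, -6, 7; range = 7 − (-6) = 13.
Area = (20 × 13) / 2 = 130.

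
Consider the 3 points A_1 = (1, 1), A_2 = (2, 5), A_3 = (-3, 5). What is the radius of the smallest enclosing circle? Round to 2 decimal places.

2.92

Side lengths²: A_1A_2² = 17, A_1A_3² = 32, A_2A_3² = 25.
Since A_1A_3² = 32 < 25 + 17 = 42, the triangle is acute, so the smallest enclosing circle is the circumcircle.
Circumcentre = (-0.5, 3.5), r² = 8.5.
r = √(8.5) ≈ 2.92.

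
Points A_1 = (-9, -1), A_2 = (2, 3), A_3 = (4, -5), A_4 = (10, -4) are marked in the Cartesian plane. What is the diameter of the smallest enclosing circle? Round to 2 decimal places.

A smallest enclosing disk is always determined by at most three of the input points on its boundary.
The farthest pair is A_1–A_4 with squared distance 370. The circle on this segment as diameter has centre (0.5, -2.5) and r² = 370/4 = 92.5.
Check A_2: distance² to centre = 32.5 ≤ 92.5, so it lies inside.
All remaining points lie in this disk, and no smaller disk contains both endpoints, so this is the minimum enclosing circle.
Diameter = 2r = 2√(92.5) ≈ 19.24.

19.24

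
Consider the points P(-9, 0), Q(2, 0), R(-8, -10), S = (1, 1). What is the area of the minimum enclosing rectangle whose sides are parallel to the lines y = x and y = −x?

110

In coordinates u = x + y, v = x − y the rectangle is axis-aligned; the map (x,y)→(u,v) scales areas by 2.
u-values: -9, 2, -18, 2; range = 2 − (-18) = 20.
v-values: -9, 2, 2, 0; range = 2 − (-9) = 11.
Area = (20 × 11) / 2 = 110.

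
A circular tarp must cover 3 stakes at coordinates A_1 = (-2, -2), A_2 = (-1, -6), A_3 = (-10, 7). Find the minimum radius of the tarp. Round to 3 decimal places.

7.906

Side lengths²: A_1A_2² = 17, A_1A_3² = 145, A_2A_3² = 250.
Since A_2A_3² = 250 ≥ 145 + 17 = 162, the angle opposite A_2A_3 is not acute, so the smallest enclosing circle has A_2A_3 as diameter.
Centre = midpoint of A_2A_3 = (-5.5, 0.5), r² = 250/4 = 62.5.
r = √(62.5) ≈ 7.906.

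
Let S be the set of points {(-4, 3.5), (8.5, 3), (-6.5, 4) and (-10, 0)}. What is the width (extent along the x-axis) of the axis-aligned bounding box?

max x = 8.5, min x = -10, so width = 18.5.

18.5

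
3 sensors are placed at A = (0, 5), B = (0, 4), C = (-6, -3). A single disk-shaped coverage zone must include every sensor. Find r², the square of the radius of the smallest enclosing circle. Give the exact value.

Side lengths²: AB² = 1, AC² = 100, BC² = 85.
Since AC² = 100 ≥ 85 + 1 = 86, the angle opposite AC is not acute, so the smallest enclosing circle has AC as diameter.
Centre = midpoint of AC = (-3, 1), r² = 100/4 = 25.

25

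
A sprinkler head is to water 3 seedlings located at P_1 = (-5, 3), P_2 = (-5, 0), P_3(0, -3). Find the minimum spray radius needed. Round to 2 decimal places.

3.91

Side lengths²: P_1P_2² = 9, P_1P_3² = 61, P_2P_3² = 34.
Since P_1P_3² = 61 ≥ 34 + 9 = 43, the angle opposite P_1P_3 is not acute, so the smallest enclosing circle has P_1P_3 as diameter.
Centre = midpoint of P_1P_3 = (-2.5, 0), r² = 61/4 = 15.25.
r = √(15.25) ≈ 3.91.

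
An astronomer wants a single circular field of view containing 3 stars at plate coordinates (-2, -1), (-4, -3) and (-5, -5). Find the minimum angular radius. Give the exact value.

2.5

Call the three points A, B, C in the order given.
Side lengths²: AB² = 8, AC² = 25, BC² = 5.
Since AC² = 25 ≥ 8 + 5 = 13, the angle opposite AC is not acute, so the smallest enclosing circle has AC as diameter.
Centre = midpoint of AC = (-3.5, -3), r² = 25/4 = 6.25.
r = √(6.25) = 2.5.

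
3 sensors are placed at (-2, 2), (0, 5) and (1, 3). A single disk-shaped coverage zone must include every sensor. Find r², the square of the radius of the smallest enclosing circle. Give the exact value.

Call the three points A, B, C in the order given.
Side lengths²: AB² = 13, AC² = 10, BC² = 5.
Since AB² = 13 < 10 + 5 = 15, the triangle is acute, so the smallest enclosing circle is the circumcircle.
Circumcentre = (-11/14, 47/14), r² = 325/98.

325/98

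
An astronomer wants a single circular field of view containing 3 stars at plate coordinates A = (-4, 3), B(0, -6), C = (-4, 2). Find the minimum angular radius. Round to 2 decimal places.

4.92

Side lengths²: AB² = 97, AC² = 1, BC² = 80.
Since AB² = 97 ≥ 80 + 1 = 81, the angle opposite AB is not acute, so the smallest enclosing circle has AB as diameter.
Centre = midpoint of AB = (-2, -1.5), r² = 97/4 = 24.25.
r = √(24.25) ≈ 4.92.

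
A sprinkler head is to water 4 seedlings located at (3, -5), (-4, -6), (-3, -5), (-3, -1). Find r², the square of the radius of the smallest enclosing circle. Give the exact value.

4225/289

A smallest enclosing disk is always determined by at most three of the input points on its boundary.
The minimum enclosing circle is determined by three boundary points: (3, -5), (-4, -6), (-3, -1).
Their circumcentre is (-12/17, -69/17) with r² = 4225/289.
The farthest remaining point (-3, -5) is at distance² 1777/289 ≤ 4225/289.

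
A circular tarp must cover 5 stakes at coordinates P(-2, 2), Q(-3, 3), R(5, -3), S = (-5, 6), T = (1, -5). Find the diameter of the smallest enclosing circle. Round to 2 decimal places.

13.45

By Welzl's lemma the MEC is supported by two points (diametrically opposite) or three points (on a circumcircle).
The farthest pair is R–S with squared distance 181. The circle on this segment as diameter has centre (0, 1.5) and r² = 181/4 = 45.25.
Check P: distance² to centre = 4.25 ≤ 45.25, so it lies inside.
All remaining points lie in this disk, and no smaller disk contains both endpoints, so this is the minimum enclosing circle.
Diameter = 2r = 2√(45.25) ≈ 13.45.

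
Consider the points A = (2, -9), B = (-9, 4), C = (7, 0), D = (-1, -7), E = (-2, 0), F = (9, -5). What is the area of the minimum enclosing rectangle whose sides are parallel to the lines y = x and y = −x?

In coordinates u = x + y, v = x − y the rectangle is axis-aligned; the map (x,y)→(u,v) scales areas by 2.
u-values: -7, -5, 7, -8, -2, 4; range = 7 − (-8) = 15.
v-values: 11, -13, 7, 6, -2, 14; range = 14 − (-13) = 27.
Area = (15 × 27) / 2 = 202.5.

202.5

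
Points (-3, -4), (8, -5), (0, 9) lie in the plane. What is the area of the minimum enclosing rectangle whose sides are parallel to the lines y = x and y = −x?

176

In coordinates u = x + y, v = x − y the rectangle is axis-aligned; the map (x,y)→(u,v) scales areas by 2.
u-values: -7, 3, 9; range = 9 − (-7) = 16.
v-values: 1, 13, -9; range = 13 − (-9) = 22.
Area = (16 × 22) / 2 = 176.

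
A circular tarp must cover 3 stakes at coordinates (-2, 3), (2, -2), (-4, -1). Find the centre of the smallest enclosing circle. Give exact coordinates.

(-10/13, -3/26)

Call the three points A, B, C in the order given.
Side lengths²: AB² = 41, AC² = 20, BC² = 37.
Since AB² = 41 < 37 + 20 = 57, the triangle is acute, so the smallest enclosing circle is the circumcircle.
Circumcentre = (-10/13, -3/26), r² = 7585/676.
Centre = (-10/13, -3/26).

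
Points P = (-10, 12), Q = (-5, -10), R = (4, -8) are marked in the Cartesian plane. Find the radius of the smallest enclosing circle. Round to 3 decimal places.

12.207

Side lengths²: PQ² = 509, PR² = 596, QR² = 85.
Since PR² = 596 ≥ 509 + 85 = 594, the angle opposite PR is not acute, so the smallest enclosing circle has PR as diameter.
Centre = midpoint of PR = (-3, 2), r² = 596/4 = 149.
r = √149 ≈ 12.207.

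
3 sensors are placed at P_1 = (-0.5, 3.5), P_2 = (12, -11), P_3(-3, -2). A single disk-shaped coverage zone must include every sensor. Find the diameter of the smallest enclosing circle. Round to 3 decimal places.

19.144

Side lengths²: P_1P_2² = 366.5, P_1P_3² = 36.5, P_2P_3² = 306.
Since P_1P_2² = 366.5 ≥ 306 + 36.5 = 342.5, the angle opposite P_1P_2 is not acute, so the smallest enclosing circle has P_1P_2 as diameter.
Centre = midpoint of P_1P_2 = (5.75, -3.75), r² = 366.5/4 = 91.625.
Diameter = 2r = 2√(91.625) ≈ 19.144.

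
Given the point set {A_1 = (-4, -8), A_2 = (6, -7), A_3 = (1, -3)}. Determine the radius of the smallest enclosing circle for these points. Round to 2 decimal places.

5.02

Side lengths²: A_1A_2² = 101, A_1A_3² = 50, A_2A_3² = 41.
Since A_1A_2² = 101 ≥ 50 + 41 = 91, the angle opposite A_1A_2 is not acute, so the smallest enclosing circle has A_1A_2 as diameter.
Centre = midpoint of A_1A_2 = (1, -7.5), r² = 101/4 = 25.25.
r = √(25.25) ≈ 5.02.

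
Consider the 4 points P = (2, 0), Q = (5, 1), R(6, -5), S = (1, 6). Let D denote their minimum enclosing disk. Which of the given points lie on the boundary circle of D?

The farthest pair is R–S with squared distance 146. The circle on this segment as diameter has centre (3.5, 0.5) and r² = 146/4 = 36.5.
Check P: distance² to centre = 2.5 ≤ 36.5, so it lies inside.
All remaining points lie in this disk, and no smaller disk contains both endpoints, so this is the minimum enclosing circle.
The points at distance exactly r from the centre are R, S — 2 points.

R, S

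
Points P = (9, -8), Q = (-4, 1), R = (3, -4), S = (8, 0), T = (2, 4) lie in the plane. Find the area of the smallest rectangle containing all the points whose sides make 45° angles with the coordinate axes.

121

In coordinates u = x + y, v = x − y the rectangle is axis-aligned; the map (x,y)→(u,v) scales areas by 2.
u-values: 1, -3, -1, 8, 6; range = 8 − (-3) = 11.
v-values: 17, -5, 7, 8, -2; range = 17 − (-5) = 22.
Area = (11 × 22) / 2 = 121.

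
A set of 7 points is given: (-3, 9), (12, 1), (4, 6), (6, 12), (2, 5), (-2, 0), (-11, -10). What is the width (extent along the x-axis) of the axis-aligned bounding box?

23

max x = 12, min x = -11, so width = 23.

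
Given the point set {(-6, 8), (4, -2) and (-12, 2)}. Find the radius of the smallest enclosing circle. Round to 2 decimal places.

Call the three points A, B, C in the order given.
Side lengths²: AB² = 200, AC² = 72, BC² = 272.
Since BC² = 272 ≥ 200 + 72 = 272, the angle opposite BC is not acute, so the smallest enclosing circle has BC as diameter.
Centre = midpoint of BC = (-4, 0), r² = 272/4 = 68.
r = √68 ≈ 8.25.

8.25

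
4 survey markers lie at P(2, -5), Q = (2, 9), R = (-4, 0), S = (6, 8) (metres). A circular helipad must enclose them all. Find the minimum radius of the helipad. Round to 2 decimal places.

7.01

A smallest enclosing disk is always determined by at most three of the input points on its boundary.
The minimum enclosing circle is determined by three boundary points: P, Q, S.
Their circumcentre is (2.375, 2) with r² = 49.140625.
The farthest remaining point R is at distance² 44.640625 ≤ 49.140625.
r = √(49.140625) ≈ 7.01.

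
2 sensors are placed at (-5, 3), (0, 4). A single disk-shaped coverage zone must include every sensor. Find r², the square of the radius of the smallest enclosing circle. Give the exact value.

6.5

The smallest circle enclosing two points has them as diameter endpoints.
Centre = midpoint = (-2.5, 3.5); r² = |(-5, 3)−(0, 4)|²/4 = 26/4 = 6.5.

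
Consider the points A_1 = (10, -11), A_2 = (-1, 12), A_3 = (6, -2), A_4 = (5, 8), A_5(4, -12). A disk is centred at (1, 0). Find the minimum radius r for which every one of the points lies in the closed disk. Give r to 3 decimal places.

The required radius is the distance from (1, 0) to the farthest point.
Squared distances: 202, 148, 29, 80, 153.
Maximum is 202, attained at A_1.
r = √202 ≈ 14.213.

14.213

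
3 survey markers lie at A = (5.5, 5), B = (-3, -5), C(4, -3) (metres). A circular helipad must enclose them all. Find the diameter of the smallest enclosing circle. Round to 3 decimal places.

13.124

Side lengths²: AB² = 172.25, AC² = 66.25, BC² = 53.
Since AB² = 172.25 ≥ 66.25 + 53 = 119.25, the angle opposite AB is not acute, so the smallest enclosing circle has AB as diameter.
Centre = midpoint of AB = (1.25, 0), r² = 172.25/4 = 43.0625.
Diameter = 2r = 2√(43.0625) ≈ 13.124.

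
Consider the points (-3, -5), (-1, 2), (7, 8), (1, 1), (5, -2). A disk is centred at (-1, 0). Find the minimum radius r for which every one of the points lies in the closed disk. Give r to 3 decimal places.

The required radius is the distance from (-1, 0) to the farthest point.
Squared distances: 29, 4, 128, 5, 40.
Maximum is 128, attained at (7, 8).
r = √128 ≈ 11.314.

11.314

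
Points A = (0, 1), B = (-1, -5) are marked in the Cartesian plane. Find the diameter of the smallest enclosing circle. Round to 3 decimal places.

The smallest circle enclosing two points has them as diameter endpoints.
Centre = midpoint = (-0.5, -2); r² = |AB|²/4 = 37/4 = 9.25.
Diameter = 2r = 2√(9.25) ≈ 6.083.

6.083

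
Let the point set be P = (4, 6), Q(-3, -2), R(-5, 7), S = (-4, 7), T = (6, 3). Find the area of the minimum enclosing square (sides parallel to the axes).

121

The bounding box has width 11 and height 9.
An axis-aligned square enclosing the set must have side ≥ max(width, height).
So the minimum side is max(11, 9) = 11.
Area = 11² = 121.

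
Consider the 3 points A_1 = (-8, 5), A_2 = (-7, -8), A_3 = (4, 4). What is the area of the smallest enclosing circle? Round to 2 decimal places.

Side lengths²: A_1A_2² = 170, A_1A_3² = 145, A_2A_3² = 265.
Since A_2A_3² = 265 < 170 + 145 = 315, the triangle is acute, so the smallest enclosing circle is the circumcircle.
Circumcentre = (-153/62, -69/62), r² = 130645/1922.
Area = π·r² = π·130645/1922 ≈ 213.54.

213.54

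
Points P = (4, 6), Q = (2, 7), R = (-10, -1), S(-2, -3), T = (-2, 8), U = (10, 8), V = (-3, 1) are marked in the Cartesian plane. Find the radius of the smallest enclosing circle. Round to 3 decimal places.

10.966

The farthest pair is R–U with squared distance 481. The circle on this segment as diameter has centre (0, 3.5) and r² = 481/4 = 120.25.
Check P: distance² to centre = 22.25 ≤ 120.25, so it lies inside.
All remaining points lie in this disk, and no smaller disk contains both endpoints, so this is the minimum enclosing circle.
r = √(120.25) ≈ 10.966.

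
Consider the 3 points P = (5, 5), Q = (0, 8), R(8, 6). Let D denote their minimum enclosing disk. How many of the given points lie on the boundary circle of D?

2

Side lengths²: PQ² = 34, PR² = 10, QR² = 68.
Since QR² = 68 ≥ 34 + 10 = 44, the angle opposite QR is not acute, so the smallest enclosing circle has QR as diameter.
Centre = midpoint of QR = (4, 7), r² = 68/4 = 17.
The points at distance exactly r from the centre are Q, R — 2 points.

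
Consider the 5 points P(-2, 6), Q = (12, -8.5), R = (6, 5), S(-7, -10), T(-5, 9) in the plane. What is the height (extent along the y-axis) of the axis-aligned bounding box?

max y = 9, min y = -10, so height = 19.

19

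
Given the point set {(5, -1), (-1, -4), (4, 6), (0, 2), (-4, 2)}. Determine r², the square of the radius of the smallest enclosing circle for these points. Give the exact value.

The minimum enclosing circle of a finite set is fixed by two of the points (as a diameter) or three (as a circumcircle).
The farthest pair is (-1, -4)–(4, 6) with squared distance 125. The circle on this segment as diameter has centre (1.5, 1) and r² = 125/4 = 31.25.
Check (5, -1): distance² to centre = 16.25 ≤ 31.25, so it lies inside.
All remaining points lie in this disk, and no smaller disk contains both endpoints, so this is the minimum enclosing circle.

31.25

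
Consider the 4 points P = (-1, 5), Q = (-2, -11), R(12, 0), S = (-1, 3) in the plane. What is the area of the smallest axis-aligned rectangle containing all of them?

x ranges over [-2, 12], width 14.
y ranges over [-11, 5], height 16.
Area = 14 × 16 = 224.

224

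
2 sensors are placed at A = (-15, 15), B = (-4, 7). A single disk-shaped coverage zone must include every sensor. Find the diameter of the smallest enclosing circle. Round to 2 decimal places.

13.60

The smallest circle enclosing two points has them as diameter endpoints.
Centre = midpoint = (-9.5, 11); r² = |AB|²/4 = 185/4 = 46.25.
Diameter = 2r = 2√(46.25) ≈ 13.60.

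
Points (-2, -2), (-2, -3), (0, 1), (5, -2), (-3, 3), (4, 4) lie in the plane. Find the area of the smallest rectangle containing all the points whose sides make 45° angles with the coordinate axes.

In coordinates u = x + y, v = x − y the rectangle is axis-aligned; the map (x,y)→(u,v) scales areas by 2.
u-values: -4, -5, 1, 3, 0, 8; range = 8 − (-5) = 13.
v-values: 0, 1, -1, 7, -6, 0; range = 7 − (-6) = 13.
Area = (13 × 13) / 2 = 84.5.

84.5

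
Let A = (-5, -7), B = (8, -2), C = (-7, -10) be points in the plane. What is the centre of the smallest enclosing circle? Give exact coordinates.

(0.5, -6)

Side lengths²: AB² = 194, AC² = 13, BC² = 289.
Since BC² = 289 ≥ 194 + 13 = 207, the angle opposite BC is not acute, so the smallest enclosing circle has BC as diameter.
Centre = midpoint of BC = (0.5, -6), r² = 289/4 = 72.25.
Centre = (0.5, -6).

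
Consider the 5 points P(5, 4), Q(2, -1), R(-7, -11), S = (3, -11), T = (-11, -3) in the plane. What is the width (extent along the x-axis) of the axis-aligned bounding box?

max x = 5, min x = -11, so width = 16.

16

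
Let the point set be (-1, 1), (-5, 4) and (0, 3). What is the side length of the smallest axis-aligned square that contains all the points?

5

The bounding box has width 5 and height 3.
An axis-aligned square enclosing the set must have side ≥ max(width, height).
So the minimum side is max(5, 3) = 5.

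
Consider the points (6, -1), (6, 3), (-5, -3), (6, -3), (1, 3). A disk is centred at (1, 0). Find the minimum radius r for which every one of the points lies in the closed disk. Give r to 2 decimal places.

The required radius is the distance from (1, 0) to the farthest point.
Squared distances: 26, 34, 45, 34, 9.
Maximum is 45, attained at (-5, -3).
r = √45 ≈ 6.71.

6.71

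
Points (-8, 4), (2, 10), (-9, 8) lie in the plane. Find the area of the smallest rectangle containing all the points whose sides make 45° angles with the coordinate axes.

72

In coordinates u = x + y, v = x − y the rectangle is axis-aligned; the map (x,y)→(u,v) scales areas by 2.
u-values: -4, 12, -1; range = 12 − (-4) = 16.
v-values: -12, -8, -17; range = -8 − (-17) = 9.
Area = (16 × 9) / 2 = 72.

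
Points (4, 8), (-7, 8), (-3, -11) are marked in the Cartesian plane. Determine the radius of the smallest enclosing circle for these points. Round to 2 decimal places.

10.35

Call the three points A, B, C in the order given.
Side lengths²: AB² = 121, AC² = 410, BC² = 377.
Since AC² = 410 < 377 + 121 = 498, the triangle is acute, so the smallest enclosing circle is the circumcircle.
Circumcentre = (-1.5, -29/38), r² = 77285/722.
r = √(77285/722) ≈ 10.35.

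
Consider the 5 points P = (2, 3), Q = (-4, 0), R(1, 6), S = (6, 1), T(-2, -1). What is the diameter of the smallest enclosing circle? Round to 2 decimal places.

10.09

A smallest enclosing disk is always determined by at most three of the input points on its boundary.
The minimum enclosing circle is determined by three boundary points: Q, R, S.
Their circumcentre is (21/22, 21/22) with r² = 6161/242.
The farthest remaining point T is at distance² 3037/242 ≤ 6161/242.
Diameter = 2r = 2√(6161/242) ≈ 10.09.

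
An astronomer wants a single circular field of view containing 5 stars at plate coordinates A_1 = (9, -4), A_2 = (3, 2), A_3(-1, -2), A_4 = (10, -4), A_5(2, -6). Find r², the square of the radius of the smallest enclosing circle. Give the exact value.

The minimum enclosing circle of a finite set is fixed by two of the points (as a diameter) or three (as a circumcircle).
The farthest pair is A_3–A_4 with squared distance 125. The circle on this segment as diameter has centre (4.5, -3) and r² = 125/4 = 31.25.
Check A_1: distance² to centre = 21.25 ≤ 31.25, so it lies inside.
All remaining points lie in this disk, and no smaller disk contains both endpoints, so this is the minimum enclosing circle.

31.25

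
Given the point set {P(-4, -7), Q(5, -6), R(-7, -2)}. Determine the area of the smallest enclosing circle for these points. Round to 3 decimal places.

125.664

Side lengths²: PQ² = 82, PR² = 34, QR² = 160.
Since QR² = 160 ≥ 82 + 34 = 116, the angle opposite QR is not acute, so the smallest enclosing circle has QR as diameter.
Centre = midpoint of QR = (-1, -4), r² = 160/4 = 40.
Area = π·r² = π·40 ≈ 125.664.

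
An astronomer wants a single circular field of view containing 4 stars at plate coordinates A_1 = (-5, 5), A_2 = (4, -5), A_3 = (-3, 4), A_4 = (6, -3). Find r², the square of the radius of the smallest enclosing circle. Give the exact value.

33485/722

The minimum enclosing circle of a finite set is fixed by two of the points (as a diameter) or three (as a circumcircle).
The minimum enclosing circle is determined by three boundary points: A_1, A_2, A_4.
Their circumcentre is (11/38, 27/38) with r² = 33485/722.
The farthest remaining point A_3 is at distance² 15625/722 ≤ 33485/722.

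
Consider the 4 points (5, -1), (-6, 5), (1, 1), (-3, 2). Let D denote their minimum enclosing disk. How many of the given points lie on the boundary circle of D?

2

The minimum enclosing circle of a finite set is fixed by two of the points (as a diameter) or three (as a circumcircle).
The farthest pair is (5, -1)–(-6, 5) with squared distance 157. The circle on this segment as diameter has centre (-0.5, 2) and r² = 157/4 = 39.25.
Check (1, 1): distance² to centre = 3.25 ≤ 39.25, so it lies inside.
All remaining points lie in this disk, and no smaller disk contains both endpoints, so this is the minimum enclosing circle.
The points at distance exactly r from the centre are (5, -1), (-6, 5) — 2 points.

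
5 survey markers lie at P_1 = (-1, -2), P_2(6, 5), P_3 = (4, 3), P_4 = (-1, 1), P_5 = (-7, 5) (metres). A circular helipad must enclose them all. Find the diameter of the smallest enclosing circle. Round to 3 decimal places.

13.038

By Welzl's lemma the MEC is supported by two points (diametrically opposite) or three points (on a circumcircle).
The minimum enclosing circle is determined by three boundary points: P_1, P_2, P_5.
Their circumcentre is (-0.5, 4.5) with r² = 42.5.
The farthest remaining point P_3 is at distance² 22.5 ≤ 42.5.
Diameter = 2r = 2√(42.5) ≈ 13.038.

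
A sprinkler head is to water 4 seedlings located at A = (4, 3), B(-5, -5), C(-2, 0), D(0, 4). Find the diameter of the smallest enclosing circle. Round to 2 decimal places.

12.04

The minimum enclosing circle of a finite set is fixed by two of the points (as a diameter) or three (as a circumcircle).
The farthest pair is A–B with squared distance 145. The circle on this segment as diameter has centre (-0.5, -1) and r² = 145/4 = 36.25.
Check C: distance² to centre = 3.25 ≤ 36.25, so it lies inside.
All remaining points lie in this disk, and no smaller disk contains both endpoints, so this is the minimum enclosing circle.
Diameter = 2r = 2√(36.25) ≈ 12.04.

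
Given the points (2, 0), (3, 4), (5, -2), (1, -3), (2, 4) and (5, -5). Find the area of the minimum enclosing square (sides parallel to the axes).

81

The bounding box has width 4 and height 9.
An axis-aligned square enclosing the set must have side ≥ max(width, height).
So the minimum side is max(4, 9) = 9.
Area = 9² = 81.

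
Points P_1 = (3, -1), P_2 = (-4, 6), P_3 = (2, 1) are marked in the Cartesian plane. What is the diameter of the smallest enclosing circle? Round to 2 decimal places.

9.90

Side lengths²: P_1P_2² = 98, P_1P_3² = 5, P_2P_3² = 61.
Since P_1P_2² = 98 ≥ 61 + 5 = 66, the angle opposite P_1P_2 is not acute, so the smallest enclosing circle has P_1P_2 as diameter.
Centre = midpoint of P_1P_2 = (-0.5, 2.5), r² = 98/4 = 24.5.
Diameter = 2r = 2√(24.5) ≈ 9.90.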